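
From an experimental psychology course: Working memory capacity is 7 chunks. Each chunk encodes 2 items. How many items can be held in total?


Total items = chunks * items_per_chunk
= 7 * 2
= 14


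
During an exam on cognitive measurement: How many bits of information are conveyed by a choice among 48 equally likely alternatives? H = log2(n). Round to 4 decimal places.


H = log2(n)
H = log2(48)
= 5.5850


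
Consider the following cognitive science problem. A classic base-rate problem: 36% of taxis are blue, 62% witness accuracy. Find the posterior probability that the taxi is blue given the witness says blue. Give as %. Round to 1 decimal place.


P(blue | says blue) = P(says blue | blue)*P(blue) / [P(says blue | blue)*P(blue) + P(says blue | not blue)*P(not blue)]
Numerator = 0.62 * 0.36 = 0.2232
False identification = 0.38 * 0.64 = 0.2432
P = 0.2232 / (0.2232 + 0.2432)
= 0.2232 / 0.4664
As percentage = 47.9


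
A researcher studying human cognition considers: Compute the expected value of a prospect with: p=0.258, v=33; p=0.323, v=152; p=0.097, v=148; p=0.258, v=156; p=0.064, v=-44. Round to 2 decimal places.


EU = sum(p_i * v_i)
0.258 * 33 = 8.514
0.323 * 152 = 49.096
0.097 * 148 = 14.356
0.258 * 156 = 40.248
0.064 * -44 = -2.816
EU = 8.514 + 49.096 + 14.356 + 40.248 + -2.816
= 109.40


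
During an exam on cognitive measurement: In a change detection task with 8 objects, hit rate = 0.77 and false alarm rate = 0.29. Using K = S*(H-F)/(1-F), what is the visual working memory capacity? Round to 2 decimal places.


K = S * (H - F) / (1 - F)
H - F = 0.48
1 - F = 0.71
K = 8 * 0.48 / 0.71
= 5.41


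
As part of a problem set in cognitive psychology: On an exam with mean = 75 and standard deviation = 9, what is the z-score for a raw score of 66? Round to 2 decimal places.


z = (X - mu) / sigma
= (66 - 75) / 9
= -9 / 9
= -1.00


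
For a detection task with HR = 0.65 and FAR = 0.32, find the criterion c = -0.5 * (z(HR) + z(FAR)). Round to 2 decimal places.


c = -0.5 * (z(HR) + z(FAR))
z(0.65) = 0.3853
z(0.32) = -0.4677
c = -0.5 * (0.3853 + -0.4677)
= -0.5 * -0.0824
= 0.04


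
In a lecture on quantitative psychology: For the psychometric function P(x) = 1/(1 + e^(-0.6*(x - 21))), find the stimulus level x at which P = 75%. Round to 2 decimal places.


At P = 0.75: 0.75 = 1/(1 + e^(-k*(x-x0)))
Solving: e^(-k*(x-x0)) = 1/3
x = x0 + ln(3)/k
ln(3) = 1.0986
x = 21 + 1.0986/0.6
= 21 + 1.831
= 22.83


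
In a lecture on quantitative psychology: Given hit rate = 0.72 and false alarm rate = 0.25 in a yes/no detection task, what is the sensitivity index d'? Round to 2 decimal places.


d' = z(HR) - z(FAR)
z(0.72) = 0.5828
z(0.25) = -0.6745
d' = 0.5828 - -0.6745
= 1.26


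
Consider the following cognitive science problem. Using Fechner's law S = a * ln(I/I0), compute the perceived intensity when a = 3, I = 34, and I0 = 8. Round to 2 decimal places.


S = 3 * ln(34/8)
I/I0 = 4.25
ln(4.25) = 1.4469
S = 3 * 1.4469
= 4.34


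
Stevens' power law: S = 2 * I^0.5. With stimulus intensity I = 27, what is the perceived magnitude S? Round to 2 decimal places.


S = 2 * 27^0.5
27^0.5 = 5.1962
S = 2 * 5.1962
= 10.39


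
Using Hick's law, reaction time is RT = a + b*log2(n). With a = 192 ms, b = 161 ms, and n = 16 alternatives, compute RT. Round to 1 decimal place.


RT = 192 + 161 * log2(16)
log2(16) = 4.0
RT = 192 + 161 * 4.0
= 192 + 644.0
= 836.0 ms


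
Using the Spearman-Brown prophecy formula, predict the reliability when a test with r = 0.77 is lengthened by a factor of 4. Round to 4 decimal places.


r_new = n*r / (1 + (n-1)*r)
Numerator = 4 * 0.77 = 3.08
Denominator = 1 + 3 * 0.77 = 3.31
r_new = 3.08 / 3.31
= 0.9305


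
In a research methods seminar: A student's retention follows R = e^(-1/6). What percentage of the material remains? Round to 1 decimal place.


R = e^(-t/S)
-t/S = -1/6 = -0.166667
R = e^(-0.166667) = 0.846481
Percentage = 0.846481 * 100
= 84.6


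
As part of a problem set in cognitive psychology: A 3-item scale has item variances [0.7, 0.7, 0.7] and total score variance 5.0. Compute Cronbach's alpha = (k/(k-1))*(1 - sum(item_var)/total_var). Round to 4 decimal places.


alpha = (k/(k-1)) * (1 - sum(s_i^2)/s_total^2)
sum(item variances) = 2.1
k/(k-1) = 3/2 = 1.5
1 - 2.1/5.0 = 1 - 0.42 = 0.58
alpha = 1.5 * 0.58
= 0.8700


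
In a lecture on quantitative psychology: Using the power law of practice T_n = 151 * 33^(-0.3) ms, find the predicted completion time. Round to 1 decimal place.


T_n = 151 * 33^(-0.3)
33^(-0.3) = 0.350305
T_n = 151 * 0.350305
= 52.9 ms


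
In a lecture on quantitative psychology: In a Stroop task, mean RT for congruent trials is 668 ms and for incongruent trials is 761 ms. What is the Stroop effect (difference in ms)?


Stroop effect = RT(incongruent) - RT(congruent)
= 761 - 668
= 93 ms


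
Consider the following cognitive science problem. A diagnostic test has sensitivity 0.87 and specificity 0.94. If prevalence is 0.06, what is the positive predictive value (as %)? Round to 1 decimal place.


PPV = (sens * prev) / (sens * prev + (1-spec) * (1-prev))
Numerator = 0.87 * 0.06 = 0.0522
P(positive and no disease) = (1 - spec) * (1 - prev) = (1 - 0.94) * (1 - 0.06) = 0.0564
Denominator = 0.0522 + 0.0564 = 0.1086
PPV = 0.0522 / 0.1086 = 0.480663
As percentage = 48.1


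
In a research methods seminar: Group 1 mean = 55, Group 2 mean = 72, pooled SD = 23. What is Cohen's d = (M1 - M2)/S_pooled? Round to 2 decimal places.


Cohen's d = (M1 - M2) / S_pooled
= (55 - 72) / 23
= -17 / 23
= -0.74


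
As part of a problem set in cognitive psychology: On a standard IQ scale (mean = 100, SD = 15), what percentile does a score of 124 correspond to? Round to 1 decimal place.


z = (IQ - mean) / SD
z = (124 - 100) / 15 = 1.6
Percentile = Phi(1.6) * 100
Phi(1.6) = 0.945201
= 94.5


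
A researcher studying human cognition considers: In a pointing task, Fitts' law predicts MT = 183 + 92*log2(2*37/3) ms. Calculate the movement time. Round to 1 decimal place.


MT = 183 + 92 * log2(2*37/3)
2D/W = 24.666667
log2(24.666667) = 4.6245
MT = 183 + 92 * 4.6245
= 608.5 ms


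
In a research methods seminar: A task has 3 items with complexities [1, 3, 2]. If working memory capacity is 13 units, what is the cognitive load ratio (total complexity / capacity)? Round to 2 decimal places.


Total complexity = 1 + 3 + 2 = 6
Load = total / capacity = 6 / 13
= 0.46


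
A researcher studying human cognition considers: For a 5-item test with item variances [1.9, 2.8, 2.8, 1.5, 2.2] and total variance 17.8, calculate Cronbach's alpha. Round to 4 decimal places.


alpha = (k/(k-1)) * (1 - sum(s_i^2)/s_total^2)
sum(item variances) = 11.2
k/(k-1) = 5/4 = 1.25
1 - 11.2/17.8 = 1 - 0.629213 = 0.370787
alpha = 1.25 * 0.370787
= 0.4635


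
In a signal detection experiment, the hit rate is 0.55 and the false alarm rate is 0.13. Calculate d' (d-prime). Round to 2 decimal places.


d' = z(HR) - z(FAR)
z(0.55) = 0.1257
z(0.13) = -1.1264
d' = 0.1257 - -1.1264
= 1.25


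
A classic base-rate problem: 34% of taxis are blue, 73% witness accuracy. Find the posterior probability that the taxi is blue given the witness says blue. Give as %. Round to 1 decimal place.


P(blue | says blue) = P(says blue | blue)*P(blue) / [P(says blue | blue)*P(blue) + P(says blue | not blue)*P(not blue)]
Numerator = 0.73 * 0.34 = 0.2482
False identification = 0.27 * 0.66 = 0.1782
P = 0.2482 / (0.2482 + 0.1782)
= 0.2482 / 0.4264
As percentage = 58.2


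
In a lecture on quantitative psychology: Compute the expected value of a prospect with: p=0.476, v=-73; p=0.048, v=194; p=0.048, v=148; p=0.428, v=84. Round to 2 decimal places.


EU = sum(p_i * v_i)
0.476 * -73 = -34.748
0.048 * 194 = 9.312
0.048 * 148 = 7.104
0.428 * 84 = 35.952
EU = -34.748 + 9.312 + 7.104 + 35.952
= 17.62


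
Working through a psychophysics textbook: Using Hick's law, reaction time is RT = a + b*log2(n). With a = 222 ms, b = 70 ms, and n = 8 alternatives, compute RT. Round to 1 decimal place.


RT = 222 + 70 * log2(8)
log2(8) = 3.0
RT = 222 + 70 * 3.0
= 222 + 210.0
= 432.0 ms


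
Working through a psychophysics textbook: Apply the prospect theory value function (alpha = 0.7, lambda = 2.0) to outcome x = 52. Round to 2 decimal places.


Since x = 52 >= 0, use v(x) = x^0.7
52^0.7 = 15.8929
v(52) = 15.89


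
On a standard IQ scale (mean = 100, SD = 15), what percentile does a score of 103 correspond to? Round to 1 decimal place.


z = (IQ - mean) / SD
z = (103 - 100) / 15 = 0.2
Percentile = Phi(0.2) * 100
Phi(0.2) = 0.57926
= 57.9


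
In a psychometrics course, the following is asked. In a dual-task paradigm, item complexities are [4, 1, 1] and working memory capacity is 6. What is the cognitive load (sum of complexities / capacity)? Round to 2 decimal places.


Total complexity = 4 + 1 + 1 = 6
Load = total / capacity = 6 / 6
= 1.00


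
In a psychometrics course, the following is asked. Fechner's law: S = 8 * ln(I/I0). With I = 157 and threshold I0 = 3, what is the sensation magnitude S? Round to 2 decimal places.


S = 8 * ln(157/3)
I/I0 = 52.333333
ln(52.333333) = 3.9576
S = 8 * 3.9576
= 31.66


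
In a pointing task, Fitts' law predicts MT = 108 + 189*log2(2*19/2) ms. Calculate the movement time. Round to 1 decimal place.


MT = 108 + 189 * log2(2*19/2)
2D/W = 19.0
log2(19.0) = 4.2479
MT = 108 + 189 * 4.2479
= 910.9 ms


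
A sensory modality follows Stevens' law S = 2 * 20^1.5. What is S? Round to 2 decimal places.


S = 2 * 20^1.5
20^1.5 = 89.4427
S = 2 * 89.4427
= 178.89


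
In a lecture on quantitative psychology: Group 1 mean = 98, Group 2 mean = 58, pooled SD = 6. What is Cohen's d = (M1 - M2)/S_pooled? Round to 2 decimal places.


Cohen's d = (M1 - M2) / S_pooled
= (98 - 58) / 6
= 40 / 6
= 6.67


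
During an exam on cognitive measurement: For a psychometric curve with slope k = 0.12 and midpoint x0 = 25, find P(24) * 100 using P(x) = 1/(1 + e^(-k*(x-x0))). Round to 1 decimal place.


P(x) = 1/(1 + e^(-0.12*(24 - 25)))
Exponent = -0.12 * -1 = 0.12
e^(0.12) = 1.127497
P = 1/(1 + 1.127497) = 0.470036
Percentage = 47.0


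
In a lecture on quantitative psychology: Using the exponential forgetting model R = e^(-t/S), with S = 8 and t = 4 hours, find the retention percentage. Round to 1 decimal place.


R = e^(-t/S)
-t/S = -4/8 = -0.5
R = e^(-0.5) = 0.606531
Percentage = 0.606531 * 100
= 60.7


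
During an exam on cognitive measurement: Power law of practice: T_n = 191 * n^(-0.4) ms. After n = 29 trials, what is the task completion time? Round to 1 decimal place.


T_n = 191 * 29^(-0.4)
29^(-0.4) = 0.26004
T_n = 191 * 0.26004
= 49.7 ms


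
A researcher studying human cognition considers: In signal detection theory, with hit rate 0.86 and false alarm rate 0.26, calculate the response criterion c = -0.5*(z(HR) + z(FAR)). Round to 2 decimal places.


c = -0.5 * (z(HR) + z(FAR))
z(0.86) = 1.0803
z(0.26) = -0.6433
c = -0.5 * (1.0803 + -0.6433)
= -0.5 * 0.437
= -0.22


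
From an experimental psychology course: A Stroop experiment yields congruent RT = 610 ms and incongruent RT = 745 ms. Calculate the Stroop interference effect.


Stroop effect = RT(incongruent) - RT(congruent)
= 745 - 610
= 135 ms


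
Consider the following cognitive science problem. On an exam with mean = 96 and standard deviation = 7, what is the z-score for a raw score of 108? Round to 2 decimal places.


z = (X - mu) / sigma
= (108 - 96) / 7
= 12 / 7
= 1.71


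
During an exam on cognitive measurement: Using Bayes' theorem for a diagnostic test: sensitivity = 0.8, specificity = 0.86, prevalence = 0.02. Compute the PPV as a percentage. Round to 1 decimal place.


PPV = (sens * prev) / (sens * prev + (1-spec) * (1-prev))
Numerator = 0.8 * 0.02 = 0.016
P(positive and no disease) = (1 - spec) * (1 - prev) = (1 - 0.86) * (1 - 0.02) = 0.1372
Denominator = 0.016 + 0.1372 = 0.1532
PPV = 0.016 / 0.1532 = 0.104439
As percentage = 10.4


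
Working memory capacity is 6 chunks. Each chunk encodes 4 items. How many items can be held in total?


Total items = chunks * items_per_chunk
= 6 * 4
= 24


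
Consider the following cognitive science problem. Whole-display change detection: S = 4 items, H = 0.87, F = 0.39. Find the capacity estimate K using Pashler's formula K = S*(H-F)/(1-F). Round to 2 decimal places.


K = S * (H - F) / (1 - F)
H - F = 0.48
1 - F = 0.61
K = 4 * 0.48 / 0.61
= 3.15


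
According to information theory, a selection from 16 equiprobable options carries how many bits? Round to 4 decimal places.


H = log2(n)
H = log2(16)
= 4.0000


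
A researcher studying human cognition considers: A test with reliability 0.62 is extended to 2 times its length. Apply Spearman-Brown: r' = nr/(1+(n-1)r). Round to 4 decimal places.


r_new = n*r / (1 + (n-1)*r)
Numerator = 2 * 0.62 = 1.24
Denominator = 1 + 1 * 0.62 = 1.62
r_new = 1.24 / 1.62
= 0.7654


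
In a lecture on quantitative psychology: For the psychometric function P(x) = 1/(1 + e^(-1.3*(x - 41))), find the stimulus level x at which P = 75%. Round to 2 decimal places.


At P = 0.75: 0.75 = 1/(1 + e^(-k*(x-x0)))
Solving: e^(-k*(x-x0)) = 1/3
x = x0 + ln(3)/k
ln(3) = 1.0986
x = 41 + 1.0986/1.3
= 41 + 0.8451
= 41.85


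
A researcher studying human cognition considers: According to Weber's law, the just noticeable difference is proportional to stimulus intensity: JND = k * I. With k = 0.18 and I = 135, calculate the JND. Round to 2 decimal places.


JND = k * I
JND = 0.18 * 135
= 24.30


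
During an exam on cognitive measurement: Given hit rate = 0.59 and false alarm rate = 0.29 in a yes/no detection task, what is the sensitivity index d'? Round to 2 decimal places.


d' = z(HR) - z(FAR)
z(0.59) = 0.2275
z(0.29) = -0.5534
d' = 0.2275 - -0.5534
= 0.78


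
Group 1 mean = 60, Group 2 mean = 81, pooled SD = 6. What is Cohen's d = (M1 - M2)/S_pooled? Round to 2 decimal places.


Cohen's d = (M1 - M2) / S_pooled
= (60 - 81) / 6
= -21 / 6
= -3.50


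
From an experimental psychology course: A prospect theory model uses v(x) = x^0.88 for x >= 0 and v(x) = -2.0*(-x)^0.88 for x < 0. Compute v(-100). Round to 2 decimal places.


Since x = -100 < 0, use v(x) = -lambda*(-x)^alpha
(-x) = 100
100^0.88 = 57.544
v(-100) = -2.0 * 57.544
= -115.09


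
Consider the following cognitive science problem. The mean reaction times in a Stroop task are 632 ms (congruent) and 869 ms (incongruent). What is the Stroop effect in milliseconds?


Stroop effect = RT(incongruent) - RT(congruent)
= 869 - 632
= 237 ms


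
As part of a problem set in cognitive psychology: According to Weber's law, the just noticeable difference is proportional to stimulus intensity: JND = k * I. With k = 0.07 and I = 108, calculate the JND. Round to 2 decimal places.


JND = k * I
JND = 0.07 * 108
= 7.56


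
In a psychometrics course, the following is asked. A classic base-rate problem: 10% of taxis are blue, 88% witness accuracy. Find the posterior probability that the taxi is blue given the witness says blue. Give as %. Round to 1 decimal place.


P(blue | says blue) = P(says blue | blue)*P(blue) / [P(says blue | blue)*P(blue) + P(says blue | not blue)*P(not blue)]
Numerator = 0.88 * 0.1 = 0.088
False identification = 0.12 * 0.9 = 0.108
P = 0.088 / (0.088 + 0.108)
= 0.088 / 0.196
As percentage = 44.9


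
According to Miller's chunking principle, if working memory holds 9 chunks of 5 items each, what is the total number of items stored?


Total items = chunks * items_per_chunk
= 9 * 5
= 45


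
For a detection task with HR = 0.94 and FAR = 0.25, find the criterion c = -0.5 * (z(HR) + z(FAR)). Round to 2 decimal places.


c = -0.5 * (z(HR) + z(FAR))
z(0.94) = 1.5548
z(0.25) = -0.6745
c = -0.5 * (1.5548 + -0.6745)
= -0.5 * 0.8803
= -0.44


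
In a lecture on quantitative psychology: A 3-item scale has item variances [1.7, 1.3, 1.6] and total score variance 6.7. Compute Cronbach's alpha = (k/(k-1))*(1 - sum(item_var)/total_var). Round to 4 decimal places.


alpha = (k/(k-1)) * (1 - sum(s_i^2)/s_total^2)
sum(item variances) = 4.6
k/(k-1) = 3/2 = 1.5
1 - 4.6/6.7 = 1 - 0.686567 = 0.313433
alpha = 1.5 * 0.313433
= 0.4701


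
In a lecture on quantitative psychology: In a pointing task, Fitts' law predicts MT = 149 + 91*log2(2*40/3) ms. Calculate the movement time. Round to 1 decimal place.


MT = 149 + 91 * log2(2*40/3)
2D/W = 26.666667
log2(26.666667) = 4.737
MT = 149 + 91 * 4.737
= 580.1 ms


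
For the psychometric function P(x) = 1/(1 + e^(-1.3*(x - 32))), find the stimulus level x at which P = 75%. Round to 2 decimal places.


At P = 0.75: 0.75 = 1/(1 + e^(-k*(x-x0)))
Solving: e^(-k*(x-x0)) = 1/3
x = x0 + ln(3)/k
ln(3) = 1.0986
x = 32 + 1.0986/1.3
= 32 + 0.8451
= 32.85


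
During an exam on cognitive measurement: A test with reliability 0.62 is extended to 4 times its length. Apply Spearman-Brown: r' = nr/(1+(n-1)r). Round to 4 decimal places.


r_new = n*r / (1 + (n-1)*r)
Numerator = 4 * 0.62 = 2.48
Denominator = 1 + 3 * 0.62 = 2.86
r_new = 2.48 / 2.86
= 0.8671


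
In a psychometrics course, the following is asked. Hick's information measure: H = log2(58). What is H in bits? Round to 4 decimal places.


H = log2(n)
H = log2(58)
= 5.8580


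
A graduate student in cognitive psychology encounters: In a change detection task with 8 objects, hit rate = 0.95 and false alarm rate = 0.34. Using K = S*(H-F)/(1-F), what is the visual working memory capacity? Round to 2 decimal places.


K = S * (H - F) / (1 - F)
H - F = 0.61
1 - F = 0.66
K = 8 * 0.61 / 0.66
= 7.39


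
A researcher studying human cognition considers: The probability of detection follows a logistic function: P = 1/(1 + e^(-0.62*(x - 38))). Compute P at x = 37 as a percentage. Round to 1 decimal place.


P(x) = 1/(1 + e^(-0.62*(37 - 38)))
Exponent = -0.62 * -1 = 0.62
e^(0.62) = 1.858928
P = 1/(1 + 1.858928) = 0.349781
Percentage = 35.0


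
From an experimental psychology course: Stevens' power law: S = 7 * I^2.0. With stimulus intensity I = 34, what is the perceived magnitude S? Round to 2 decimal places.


S = 7 * 34^2.0
34^2.0 = 1156.0
S = 7 * 1156.0
= 8092.00


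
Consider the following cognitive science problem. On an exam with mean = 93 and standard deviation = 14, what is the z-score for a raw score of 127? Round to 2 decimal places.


z = (X - mu) / sigma
= (127 - 93) / 14
= 34 / 14
= 2.43


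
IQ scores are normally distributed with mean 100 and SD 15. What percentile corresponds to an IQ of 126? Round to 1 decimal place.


z = (IQ - mean) / SD
z = (126 - 100) / 15 = 1.7333
Percentile = Phi(1.7333) * 100
Phi(1.7333) = 0.958479
= 95.8


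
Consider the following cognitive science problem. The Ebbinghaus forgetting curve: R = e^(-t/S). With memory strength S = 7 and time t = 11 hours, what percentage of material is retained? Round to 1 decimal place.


R = e^(-t/S)
-t/S = -11/7 = -1.571429
R = e^(-1.571429) = 0.207748
Percentage = 0.207748 * 100
= 20.8


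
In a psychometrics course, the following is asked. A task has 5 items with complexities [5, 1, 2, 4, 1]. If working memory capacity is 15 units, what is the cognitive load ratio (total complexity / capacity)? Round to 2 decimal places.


Total complexity = 5 + 1 + 2 + 4 + 1 = 13
Load = total / capacity = 13 / 15
= 0.87


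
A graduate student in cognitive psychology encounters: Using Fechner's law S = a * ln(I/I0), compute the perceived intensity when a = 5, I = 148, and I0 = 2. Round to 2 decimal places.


S = 5 * ln(148/2)
I/I0 = 74.0
ln(74.0) = 4.3041
S = 5 * 4.3041
= 21.52


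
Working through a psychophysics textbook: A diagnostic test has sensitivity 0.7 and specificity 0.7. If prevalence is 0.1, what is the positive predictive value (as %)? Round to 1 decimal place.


PPV = (sens * prev) / (sens * prev + (1-spec) * (1-prev))
Numerator = 0.7 * 0.1 = 0.07
P(positive and no disease) = (1 - spec) * (1 - prev) = (1 - 0.7) * (1 - 0.1) = 0.27
Denominator = 0.07 + 0.27 = 0.34
PPV = 0.07 / 0.34 = 0.205882
As percentage = 20.6


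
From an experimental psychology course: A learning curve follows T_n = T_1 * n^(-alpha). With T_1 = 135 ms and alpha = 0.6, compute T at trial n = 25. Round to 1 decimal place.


T_n = 135 * 25^(-0.6)
25^(-0.6) = 0.144956
T_n = 135 * 0.144956
= 19.6 ms


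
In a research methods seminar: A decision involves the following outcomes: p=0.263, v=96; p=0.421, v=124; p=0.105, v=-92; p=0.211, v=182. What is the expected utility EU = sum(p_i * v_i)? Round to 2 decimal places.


EU = sum(p_i * v_i)
0.263 * 96 = 25.248
0.421 * 124 = 52.204
0.105 * -92 = -9.66
0.211 * 182 = 38.402
EU = 25.248 + 52.204 + -9.66 + 38.402
= 106.19


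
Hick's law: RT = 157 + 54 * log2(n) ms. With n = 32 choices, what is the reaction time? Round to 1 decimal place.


RT = 157 + 54 * log2(32)
log2(32) = 5.0
RT = 157 + 54 * 5.0
= 157 + 270.0
= 427.0 ms


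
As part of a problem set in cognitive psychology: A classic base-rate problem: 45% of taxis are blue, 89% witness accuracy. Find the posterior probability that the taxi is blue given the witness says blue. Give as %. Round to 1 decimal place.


P(blue | says blue) = P(says blue | blue)*P(blue) / [P(says blue | blue)*P(blue) + P(says blue | not blue)*P(not blue)]
Numerator = 0.89 * 0.45 = 0.4005
False identification = 0.11 * 0.55 = 0.0605
P = 0.4005 / (0.4005 + 0.0605)
= 0.4005 / 0.461
As percentage = 86.9


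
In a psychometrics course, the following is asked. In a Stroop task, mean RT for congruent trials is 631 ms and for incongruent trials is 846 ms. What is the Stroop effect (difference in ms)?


Stroop effect = RT(incongruent) - RT(congruent)
= 846 - 631
= 215 ms


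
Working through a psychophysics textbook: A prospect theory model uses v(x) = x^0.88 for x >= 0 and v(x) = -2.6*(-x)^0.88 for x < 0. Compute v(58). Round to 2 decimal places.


Since x = 58 >= 0, use v(x) = x^0.88
58^0.88 = 35.6301
v(58) = 35.63


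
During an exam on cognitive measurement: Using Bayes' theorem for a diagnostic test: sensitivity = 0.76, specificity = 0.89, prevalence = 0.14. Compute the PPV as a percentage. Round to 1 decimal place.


PPV = (sens * prev) / (sens * prev + (1-spec) * (1-prev))
Numerator = 0.76 * 0.14 = 0.1064
P(positive and no disease) = (1 - spec) * (1 - prev) = (1 - 0.89) * (1 - 0.14) = 0.0946
Denominator = 0.1064 + 0.0946 = 0.201
PPV = 0.1064 / 0.201 = 0.529353
As percentage = 52.9


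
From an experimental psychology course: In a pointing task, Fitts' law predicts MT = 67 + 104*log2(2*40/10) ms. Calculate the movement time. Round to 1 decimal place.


MT = 67 + 104 * log2(2*40/10)
2D/W = 8.0
log2(8.0) = 3.0
MT = 67 + 104 * 3.0
= 379.0 ms


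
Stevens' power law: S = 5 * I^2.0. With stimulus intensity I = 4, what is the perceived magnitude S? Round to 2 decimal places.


S = 5 * 4^2.0
4^2.0 = 16.0
S = 5 * 16.0
= 80.00


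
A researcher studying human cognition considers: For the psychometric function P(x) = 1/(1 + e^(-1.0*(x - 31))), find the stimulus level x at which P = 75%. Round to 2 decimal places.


At P = 0.75: 0.75 = 1/(1 + e^(-k*(x-x0)))
Solving: e^(-k*(x-x0)) = 1/3
x = x0 + ln(3)/k
ln(3) = 1.0986
x = 31 + 1.0986/1.0
= 31 + 1.0986
= 32.10


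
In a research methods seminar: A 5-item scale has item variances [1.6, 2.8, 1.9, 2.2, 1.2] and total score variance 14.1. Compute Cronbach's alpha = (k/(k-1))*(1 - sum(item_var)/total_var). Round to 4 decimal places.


alpha = (k/(k-1)) * (1 - sum(s_i^2)/s_total^2)
sum(item variances) = 9.7
k/(k-1) = 5/4 = 1.25
1 - 9.7/14.1 = 1 - 0.687943 = 0.312057
alpha = 1.25 * 0.312057
= 0.3901


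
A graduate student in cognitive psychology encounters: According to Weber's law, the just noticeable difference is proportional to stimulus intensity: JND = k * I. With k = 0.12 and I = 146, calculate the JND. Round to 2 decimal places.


JND = k * I
JND = 0.12 * 146
= 17.52


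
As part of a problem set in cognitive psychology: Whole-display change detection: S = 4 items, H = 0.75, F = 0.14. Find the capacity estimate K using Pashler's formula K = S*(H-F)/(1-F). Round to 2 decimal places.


K = S * (H - F) / (1 - F)
H - F = 0.61
1 - F = 0.86
K = 4 * 0.61 / 0.86
= 2.84


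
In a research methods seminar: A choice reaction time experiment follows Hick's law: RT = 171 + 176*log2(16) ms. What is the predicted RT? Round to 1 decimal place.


RT = 171 + 176 * log2(16)
log2(16) = 4.0
RT = 171 + 176 * 4.0
= 171 + 704.0
= 875.0 ms


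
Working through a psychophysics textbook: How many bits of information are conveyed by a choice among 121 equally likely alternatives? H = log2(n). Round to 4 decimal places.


H = log2(n)
H = log2(121)
= 6.9189


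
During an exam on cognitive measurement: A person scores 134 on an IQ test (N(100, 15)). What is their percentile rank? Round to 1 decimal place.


z = (IQ - mean) / SD
z = (134 - 100) / 15 = 2.2667
Percentile = Phi(2.2667) * 100
Phi(2.2667) = 0.988296
= 98.8


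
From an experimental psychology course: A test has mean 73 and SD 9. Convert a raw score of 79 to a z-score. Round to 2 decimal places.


z = (X - mu) / sigma
= (79 - 73) / 9
= 6 / 9
= 0.67


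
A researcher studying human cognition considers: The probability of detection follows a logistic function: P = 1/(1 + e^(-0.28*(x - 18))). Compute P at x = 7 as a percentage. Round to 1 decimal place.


P(x) = 1/(1 + e^(-0.28*(7 - 18)))
Exponent = -0.28 * -11 = 3.08
e^(3.08) = 21.758402
P = 1/(1 + 21.758402) = 0.04394
Percentage = 4.4


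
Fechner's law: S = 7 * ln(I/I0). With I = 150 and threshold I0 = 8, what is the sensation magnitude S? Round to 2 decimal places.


S = 7 * ln(150/8)
I/I0 = 18.75
ln(18.75) = 2.9312
S = 7 * 2.9312
= 20.52


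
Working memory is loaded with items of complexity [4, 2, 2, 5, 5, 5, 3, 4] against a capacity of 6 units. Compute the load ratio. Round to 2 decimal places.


Total complexity = 4 + 2 + 2 + 5 + 5 + 5 + 3 + 4 = 30
Load = total / capacity = 30 / 6
= 5.00


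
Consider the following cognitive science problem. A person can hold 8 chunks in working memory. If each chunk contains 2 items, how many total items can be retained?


Total items = chunks * items_per_chunk
= 8 * 2
= 16


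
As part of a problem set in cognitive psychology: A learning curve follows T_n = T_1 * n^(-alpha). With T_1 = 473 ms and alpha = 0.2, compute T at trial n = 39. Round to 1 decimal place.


T_n = 473 * 39^(-0.2)
39^(-0.2) = 0.480604
T_n = 473 * 0.480604
= 227.3 ms


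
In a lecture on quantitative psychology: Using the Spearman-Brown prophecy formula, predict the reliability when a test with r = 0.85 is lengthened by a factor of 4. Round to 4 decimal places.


r_new = n*r / (1 + (n-1)*r)
Numerator = 4 * 0.85 = 3.4
Denominator = 1 + 3 * 0.85 = 3.55
r_new = 3.4 / 3.55
= 0.9577


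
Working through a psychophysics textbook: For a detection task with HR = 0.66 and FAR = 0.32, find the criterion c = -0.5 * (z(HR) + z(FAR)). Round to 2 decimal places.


c = -0.5 * (z(HR) + z(FAR))
z(0.66) = 0.4125
z(0.32) = -0.4677
c = -0.5 * (0.4125 + -0.4677)
= -0.5 * -0.0552
= 0.03


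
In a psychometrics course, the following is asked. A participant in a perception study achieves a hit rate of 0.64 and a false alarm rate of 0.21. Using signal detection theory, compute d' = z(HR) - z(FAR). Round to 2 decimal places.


d' = z(HR) - z(FAR)
z(0.64) = 0.3585
z(0.21) = -0.8064
d' = 0.3585 - -0.8064
= 1.16


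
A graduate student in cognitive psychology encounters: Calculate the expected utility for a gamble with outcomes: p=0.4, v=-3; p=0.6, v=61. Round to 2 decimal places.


EU = sum(p_i * v_i)
0.4 * -3 = -1.2
0.6 * 61 = 36.6
EU = -1.2 + 36.6
= 35.40


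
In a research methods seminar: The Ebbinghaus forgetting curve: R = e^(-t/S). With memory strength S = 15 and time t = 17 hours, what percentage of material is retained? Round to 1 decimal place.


R = e^(-t/S)
-t/S = -17/15 = -1.133333
R = e^(-1.133333) = 0.321958
Percentage = 0.321958 * 100
= 32.2


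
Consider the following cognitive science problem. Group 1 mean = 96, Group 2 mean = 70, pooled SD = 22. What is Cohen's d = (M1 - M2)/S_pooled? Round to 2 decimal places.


Cohen's d = (M1 - M2) / S_pooled
= (96 - 70) / 22
= 26 / 22
= 1.18


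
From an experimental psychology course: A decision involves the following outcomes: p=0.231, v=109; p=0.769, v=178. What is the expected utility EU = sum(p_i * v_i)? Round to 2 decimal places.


EU = sum(p_i * v_i)
0.231 * 109 = 25.179
0.769 * 178 = 136.882
EU = 25.179 + 136.882
= 162.06


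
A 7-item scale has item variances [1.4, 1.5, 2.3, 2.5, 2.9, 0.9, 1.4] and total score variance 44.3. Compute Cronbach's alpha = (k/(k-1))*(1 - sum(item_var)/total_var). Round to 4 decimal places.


alpha = (k/(k-1)) * (1 - sum(s_i^2)/s_total^2)
sum(item variances) = 12.9
k/(k-1) = 7/6 = 1.166667
1 - 12.9/44.3 = 1 - 0.291196 = 0.708804
alpha = 1.166667 * 0.708804
= 0.8269


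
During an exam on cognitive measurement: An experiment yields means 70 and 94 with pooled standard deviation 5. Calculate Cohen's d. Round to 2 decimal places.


Cohen's d = (M1 - M2) / S_pooled
= (70 - 94) / 5
= -24 / 5
= -4.80


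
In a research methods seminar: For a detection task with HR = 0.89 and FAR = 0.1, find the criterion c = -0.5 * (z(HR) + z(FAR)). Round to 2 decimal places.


c = -0.5 * (z(HR) + z(FAR))
z(0.89) = 1.2265
z(0.1) = -1.2816
c = -0.5 * (1.2265 + -1.2816)
= -0.5 * -0.0551
= 0.03


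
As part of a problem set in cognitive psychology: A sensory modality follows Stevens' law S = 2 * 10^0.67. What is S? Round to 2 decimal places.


S = 2 * 10^0.67
10^0.67 = 4.6774
S = 2 * 4.6774
= 9.35


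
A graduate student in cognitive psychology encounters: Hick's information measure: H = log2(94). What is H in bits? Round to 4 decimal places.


H = log2(n)
H = log2(94)
= 6.5546


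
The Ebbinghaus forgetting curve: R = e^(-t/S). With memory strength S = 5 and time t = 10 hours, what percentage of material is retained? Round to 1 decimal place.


R = e^(-t/S)
-t/S = -10/5 = -2.0
R = e^(-2.0) = 0.135335
Percentage = 0.135335 * 100
= 13.5


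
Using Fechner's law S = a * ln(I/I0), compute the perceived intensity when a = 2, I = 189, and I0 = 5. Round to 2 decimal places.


S = 2 * ln(189/5)
I/I0 = 37.8
ln(37.8) = 3.6323
S = 2 * 3.6323
= 7.26


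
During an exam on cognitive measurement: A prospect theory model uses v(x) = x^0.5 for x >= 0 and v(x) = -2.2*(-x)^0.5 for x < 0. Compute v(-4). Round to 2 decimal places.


Since x = -4 < 0, use v(x) = -lambda*(-x)^alpha
(-x) = 4
4^0.5 = 2.0
v(-4) = -2.2 * 2.0
= -4.40


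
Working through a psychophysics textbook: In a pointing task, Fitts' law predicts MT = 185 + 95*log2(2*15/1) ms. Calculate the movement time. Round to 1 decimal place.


MT = 185 + 95 * log2(2*15/1)
2D/W = 30.0
log2(30.0) = 4.9069
MT = 185 + 95 * 4.9069
= 651.2 ms


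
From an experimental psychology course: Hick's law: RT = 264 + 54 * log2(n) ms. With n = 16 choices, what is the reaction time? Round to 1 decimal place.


RT = 264 + 54 * log2(16)
log2(16) = 4.0
RT = 264 + 54 * 4.0
= 264 + 216.0
= 480.0 ms


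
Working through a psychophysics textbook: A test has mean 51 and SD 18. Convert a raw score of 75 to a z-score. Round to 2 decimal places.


z = (X - mu) / sigma
= (75 - 51) / 18
= 24 / 18
= 1.33


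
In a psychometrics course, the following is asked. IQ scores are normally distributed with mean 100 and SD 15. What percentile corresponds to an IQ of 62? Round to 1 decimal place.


z = (IQ - mean) / SD
z = (62 - 100) / 15 = -2.5333
Percentile = Phi(-2.5333) * 100
Phi(-2.5333) = 0.00565
= 0.6


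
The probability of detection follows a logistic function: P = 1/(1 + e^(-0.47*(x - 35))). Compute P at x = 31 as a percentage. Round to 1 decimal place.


P(x) = 1/(1 + e^(-0.47*(31 - 35)))
Exponent = -0.47 * -4 = 1.88
e^(1.88) = 6.553505
P = 1/(1 + 6.553505) = 0.132389
Percentage = 13.2


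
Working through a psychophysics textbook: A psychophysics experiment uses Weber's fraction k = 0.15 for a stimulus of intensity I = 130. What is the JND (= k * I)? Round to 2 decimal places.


JND = k * I
JND = 0.15 * 130
= 19.50


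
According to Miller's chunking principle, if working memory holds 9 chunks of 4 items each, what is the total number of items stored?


Total items = chunks * items_per_chunk
= 9 * 4
= 36


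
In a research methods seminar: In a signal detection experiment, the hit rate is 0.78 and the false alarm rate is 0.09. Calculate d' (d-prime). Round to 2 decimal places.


d' = z(HR) - z(FAR)
z(0.78) = 0.7722
z(0.09) = -1.3408
d' = 0.7722 - -1.3408
= 2.11


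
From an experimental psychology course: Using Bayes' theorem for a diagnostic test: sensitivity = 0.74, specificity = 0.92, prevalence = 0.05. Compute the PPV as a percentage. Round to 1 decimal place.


PPV = (sens * prev) / (sens * prev + (1-spec) * (1-prev))
Numerator = 0.74 * 0.05 = 0.037
P(positive and no disease) = (1 - spec) * (1 - prev) = (1 - 0.92) * (1 - 0.05) = 0.076
Denominator = 0.037 + 0.076 = 0.113
PPV = 0.037 / 0.113 = 0.327434
As percentage = 32.7


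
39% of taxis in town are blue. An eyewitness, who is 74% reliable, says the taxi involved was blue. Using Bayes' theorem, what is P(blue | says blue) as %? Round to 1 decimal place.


P(blue | says blue) = P(says blue | blue)*P(blue) / [P(says blue | blue)*P(blue) + P(says blue | not blue)*P(not blue)]
Numerator = 0.74 * 0.39 = 0.2886
False identification = 0.26 * 0.61 = 0.1586
P = 0.2886 / (0.2886 + 0.1586)
= 0.2886 / 0.4472
As percentage = 64.5


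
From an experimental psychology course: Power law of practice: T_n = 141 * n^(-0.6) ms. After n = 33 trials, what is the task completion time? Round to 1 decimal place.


T_n = 141 * 33^(-0.6)
33^(-0.6) = 0.122713
T_n = 141 * 0.122713
= 17.3 ms


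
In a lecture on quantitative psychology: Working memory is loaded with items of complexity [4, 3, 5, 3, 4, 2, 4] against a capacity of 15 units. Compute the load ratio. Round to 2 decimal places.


Total complexity = 4 + 3 + 5 + 3 + 4 + 2 + 4 = 25
Load = total / capacity = 25 / 15
= 1.67


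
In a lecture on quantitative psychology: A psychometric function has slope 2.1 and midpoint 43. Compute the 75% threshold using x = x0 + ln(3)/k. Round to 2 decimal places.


At P = 0.75: 0.75 = 1/(1 + e^(-k*(x-x0)))
Solving: e^(-k*(x-x0)) = 1/3
x = x0 + ln(3)/k
ln(3) = 1.0986
x = 43 + 1.0986/2.1
= 43 + 0.5231
= 43.52


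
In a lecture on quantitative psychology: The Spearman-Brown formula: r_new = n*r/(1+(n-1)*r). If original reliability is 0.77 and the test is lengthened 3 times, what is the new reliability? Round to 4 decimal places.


r_new = n*r / (1 + (n-1)*r)
Numerator = 3 * 0.77 = 2.31
Denominator = 1 + 2 * 0.77 = 2.54
r_new = 2.31 / 2.54
= 0.9094


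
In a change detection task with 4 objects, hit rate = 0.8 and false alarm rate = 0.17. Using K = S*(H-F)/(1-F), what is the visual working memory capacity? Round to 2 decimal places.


K = S * (H - F) / (1 - F)
H - F = 0.63
1 - F = 0.83
K = 4 * 0.63 / 0.83
= 3.04


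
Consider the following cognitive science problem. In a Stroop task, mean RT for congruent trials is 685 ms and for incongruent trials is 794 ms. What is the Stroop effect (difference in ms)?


Stroop effect = RT(incongruent) - RT(congruent)
= 794 - 685
= 109 ms


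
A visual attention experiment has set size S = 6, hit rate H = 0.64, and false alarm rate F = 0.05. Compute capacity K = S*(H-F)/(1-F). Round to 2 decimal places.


K = S * (H - F) / (1 - F)
H - F = 0.59
1 - F = 0.95
K = 6 * 0.59 / 0.95
= 3.73


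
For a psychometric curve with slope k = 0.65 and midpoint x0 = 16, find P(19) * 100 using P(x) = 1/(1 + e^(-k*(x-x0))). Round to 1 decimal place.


P(x) = 1/(1 + e^(-0.65*(19 - 16)))
Exponent = -0.65 * 3 = -1.95
e^(-1.95) = 0.142274
P = 1/(1 + 0.142274) = 0.875447
Percentage = 87.5


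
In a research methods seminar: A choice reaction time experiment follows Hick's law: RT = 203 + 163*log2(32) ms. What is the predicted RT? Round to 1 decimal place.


RT = 203 + 163 * log2(32)
log2(32) = 5.0
RT = 203 + 163 * 5.0
= 203 + 815.0
= 1018.0 ms


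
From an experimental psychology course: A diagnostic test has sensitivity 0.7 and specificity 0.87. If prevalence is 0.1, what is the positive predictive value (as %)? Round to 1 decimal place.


PPV = (sens * prev) / (sens * prev + (1-spec) * (1-prev))
Numerator = 0.7 * 0.1 = 0.07
P(positive and no disease) = (1 - spec) * (1 - prev) = (1 - 0.87) * (1 - 0.1) = 0.117
Denominator = 0.07 + 0.117 = 0.187
PPV = 0.07 / 0.187 = 0.374332
As percentage = 37.4


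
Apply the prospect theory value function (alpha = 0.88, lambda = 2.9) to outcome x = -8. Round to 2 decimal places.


Since x = -8 < 0, use v(x) = -lambda*(-x)^alpha
(-x) = 8
8^0.88 = 6.2333
v(-8) = -2.9 * 6.2333
= -18.08


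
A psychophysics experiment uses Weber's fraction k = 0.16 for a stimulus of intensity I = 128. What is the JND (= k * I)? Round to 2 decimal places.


JND = k * I
JND = 0.16 * 128
= 20.48


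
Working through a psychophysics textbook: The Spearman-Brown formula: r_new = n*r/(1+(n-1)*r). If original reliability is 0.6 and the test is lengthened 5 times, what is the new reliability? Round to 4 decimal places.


r_new = n*r / (1 + (n-1)*r)
Numerator = 5 * 0.6 = 3.0
Denominator = 1 + 4 * 0.6 = 3.4
r_new = 3.0 / 3.4
= 0.8824


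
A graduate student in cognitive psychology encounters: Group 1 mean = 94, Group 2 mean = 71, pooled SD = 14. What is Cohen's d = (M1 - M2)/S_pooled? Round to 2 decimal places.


Cohen's d = (M1 - M2) / S_pooled
= (94 - 71) / 14
= 23 / 14
= 1.64


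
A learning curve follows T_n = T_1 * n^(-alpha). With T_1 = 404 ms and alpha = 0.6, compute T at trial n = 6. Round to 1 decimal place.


T_n = 404 * 6^(-0.6)
6^(-0.6) = 0.341279
T_n = 404 * 0.341279
= 137.9 ms


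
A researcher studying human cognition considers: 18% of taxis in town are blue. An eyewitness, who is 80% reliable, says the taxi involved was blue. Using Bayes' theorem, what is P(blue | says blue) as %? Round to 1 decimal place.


P(blue | says blue) = P(says blue | blue)*P(blue) / [P(says blue | blue)*P(blue) + P(says blue | not blue)*P(not blue)]
Numerator = 0.8 * 0.18 = 0.144
False identification = 0.2 * 0.82 = 0.164
P = 0.144 / (0.144 + 0.164)
= 0.144 / 0.308
As percentage = 46.8


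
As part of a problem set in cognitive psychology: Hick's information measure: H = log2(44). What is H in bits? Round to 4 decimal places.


H = log2(n)
H = log2(44)
= 5.4594


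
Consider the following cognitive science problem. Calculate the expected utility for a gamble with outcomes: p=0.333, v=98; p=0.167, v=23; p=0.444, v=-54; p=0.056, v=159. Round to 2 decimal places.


EU = sum(p_i * v_i)
0.333 * 98 = 32.634
0.167 * 23 = 3.841
0.444 * -54 = -23.976
0.056 * 159 = 8.904
EU = 32.634 + 3.841 + -23.976 + 8.904
= 21.40


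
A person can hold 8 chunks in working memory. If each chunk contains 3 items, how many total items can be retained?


Total items = chunks * items_per_chunk
= 8 * 3
= 24


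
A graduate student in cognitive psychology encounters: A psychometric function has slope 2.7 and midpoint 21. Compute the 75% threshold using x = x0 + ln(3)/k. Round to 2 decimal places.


At P = 0.75: 0.75 = 1/(1 + e^(-k*(x-x0)))
Solving: e^(-k*(x-x0)) = 1/3
x = x0 + ln(3)/k
ln(3) = 1.0986
x = 21 + 1.0986/2.7
= 21 + 0.4069
= 21.41


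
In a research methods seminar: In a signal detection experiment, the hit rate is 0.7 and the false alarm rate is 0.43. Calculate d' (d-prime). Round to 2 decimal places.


d' = z(HR) - z(FAR)
z(0.7) = 0.5244
z(0.43) = -0.1764
d' = 0.5244 - -0.1764
= 0.70
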